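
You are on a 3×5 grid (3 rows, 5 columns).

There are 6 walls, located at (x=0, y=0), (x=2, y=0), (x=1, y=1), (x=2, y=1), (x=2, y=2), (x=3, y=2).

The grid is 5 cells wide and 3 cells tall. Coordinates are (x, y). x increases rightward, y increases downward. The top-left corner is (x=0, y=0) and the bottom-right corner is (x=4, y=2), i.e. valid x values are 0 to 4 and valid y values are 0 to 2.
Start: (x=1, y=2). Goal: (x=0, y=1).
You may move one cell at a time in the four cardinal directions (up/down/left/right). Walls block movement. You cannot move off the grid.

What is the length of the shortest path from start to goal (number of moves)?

BFS from (x=1, y=2) until reaching (x=0, y=1):
  Distance 0: (x=1, y=2)
  Distance 1: (x=0, y=2)
  Distance 2: (x=0, y=1)  <- goal reached here
One shortest path (2 moves): (x=1, y=2) -> (x=0, y=2) -> (x=0, y=1)

Answer: Shortest path length: 2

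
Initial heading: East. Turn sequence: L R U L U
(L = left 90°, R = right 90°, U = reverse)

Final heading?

Answer: Final heading: North

Derivation:
Start: East
  L (left (90° counter-clockwise)) -> North
  R (right (90° clockwise)) -> East
  U (U-turn (180°)) -> West
  L (left (90° counter-clockwise)) -> South
  U (U-turn (180°)) -> North
Final: North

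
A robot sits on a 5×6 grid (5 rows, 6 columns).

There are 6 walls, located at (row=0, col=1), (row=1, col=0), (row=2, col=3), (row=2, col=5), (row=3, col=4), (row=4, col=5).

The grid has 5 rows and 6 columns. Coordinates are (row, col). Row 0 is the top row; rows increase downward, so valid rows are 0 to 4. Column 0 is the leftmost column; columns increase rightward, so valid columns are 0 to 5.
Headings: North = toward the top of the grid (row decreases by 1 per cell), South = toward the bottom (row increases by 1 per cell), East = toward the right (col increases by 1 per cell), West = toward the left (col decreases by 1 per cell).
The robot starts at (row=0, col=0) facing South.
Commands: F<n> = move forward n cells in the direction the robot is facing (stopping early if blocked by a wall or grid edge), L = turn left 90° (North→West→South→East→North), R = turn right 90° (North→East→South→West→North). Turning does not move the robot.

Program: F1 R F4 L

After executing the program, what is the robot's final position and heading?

Answer: Final position: (row=0, col=0), facing South

Derivation:
Start: (row=0, col=0), facing South
  F1: move forward 0/1 (blocked), now at (row=0, col=0)
  R: turn right, now facing West
  F4: move forward 0/4 (blocked), now at (row=0, col=0)
  L: turn left, now facing South
Final: (row=0, col=0), facing South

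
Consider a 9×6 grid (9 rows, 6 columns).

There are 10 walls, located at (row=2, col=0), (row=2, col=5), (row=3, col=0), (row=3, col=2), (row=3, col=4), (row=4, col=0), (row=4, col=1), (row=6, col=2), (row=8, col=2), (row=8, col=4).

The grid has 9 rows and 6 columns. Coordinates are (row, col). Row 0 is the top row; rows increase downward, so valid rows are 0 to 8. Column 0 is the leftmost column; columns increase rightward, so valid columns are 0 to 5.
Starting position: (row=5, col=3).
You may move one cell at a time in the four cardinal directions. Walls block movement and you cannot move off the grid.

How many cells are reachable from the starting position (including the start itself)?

BFS flood-fill from (row=5, col=3):
  Distance 0: (row=5, col=3)
  Distance 1: (row=4, col=3), (row=5, col=2), (row=5, col=4), (row=6, col=3)
  Distance 2: (row=3, col=3), (row=4, col=2), (row=4, col=4), (row=5, col=1), (row=5, col=5), (row=6, col=4), (row=7, col=3)
  Distance 3: (row=2, col=3), (row=4, col=5), (row=5, col=0), (row=6, col=1), (row=6, col=5), (row=7, col=2), (row=7, col=4), (row=8, col=3)
  Distance 4: (row=1, col=3), (row=2, col=2), (row=2, col=4), (row=3, col=5), (row=6, col=0), (row=7, col=1), (row=7, col=5)
  Distance 5: (row=0, col=3), (row=1, col=2), (row=1, col=4), (row=2, col=1), (row=7, col=0), (row=8, col=1), (row=8, col=5)
  Distance 6: (row=0, col=2), (row=0, col=4), (row=1, col=1), (row=1, col=5), (row=3, col=1), (row=8, col=0)
  Distance 7: (row=0, col=1), (row=0, col=5), (row=1, col=0)
  Distance 8: (row=0, col=0)
Total reachable: 44 (grid has 44 open cells total)

Answer: Reachable cells: 44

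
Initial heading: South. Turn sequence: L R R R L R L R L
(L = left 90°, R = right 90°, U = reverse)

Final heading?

Start: South
  L (left (90° counter-clockwise)) -> East
  R (right (90° clockwise)) -> South
  R (right (90° clockwise)) -> West
  R (right (90° clockwise)) -> North
  L (left (90° counter-clockwise)) -> West
  R (right (90° clockwise)) -> North
  L (left (90° counter-clockwise)) -> West
  R (right (90° clockwise)) -> North
  L (left (90° counter-clockwise)) -> West
Final: West

Answer: Final heading: West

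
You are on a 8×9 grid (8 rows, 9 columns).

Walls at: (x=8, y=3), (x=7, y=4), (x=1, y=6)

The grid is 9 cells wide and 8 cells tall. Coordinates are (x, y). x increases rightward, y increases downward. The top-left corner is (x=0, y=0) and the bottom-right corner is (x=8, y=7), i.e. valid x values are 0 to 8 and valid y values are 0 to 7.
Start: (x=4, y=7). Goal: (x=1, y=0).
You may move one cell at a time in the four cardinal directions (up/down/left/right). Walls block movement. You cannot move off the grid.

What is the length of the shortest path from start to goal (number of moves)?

BFS from (x=4, y=7) until reaching (x=1, y=0):
  Distance 0: (x=4, y=7)
  Distance 1: (x=4, y=6), (x=3, y=7), (x=5, y=7)
  Distance 2: (x=4, y=5), (x=3, y=6), (x=5, y=6), (x=2, y=7), (x=6, y=7)
  Distance 3: (x=4, y=4), (x=3, y=5), (x=5, y=5), (x=2, y=6), (x=6, y=6), (x=1, y=7), (x=7, y=7)
  Distance 4: (x=4, y=3), (x=3, y=4), (x=5, y=4), (x=2, y=5), (x=6, y=5), (x=7, y=6), (x=0, y=7), (x=8, y=7)
  Distance 5: (x=4, y=2), (x=3, y=3), (x=5, y=3), (x=2, y=4), (x=6, y=4), (x=1, y=5), (x=7, y=5), (x=0, y=6), (x=8, y=6)
  Distance 6: (x=4, y=1), (x=3, y=2), (x=5, y=2), (x=2, y=3), (x=6, y=3), (x=1, y=4), (x=0, y=5), (x=8, y=5)
  Distance 7: (x=4, y=0), (x=3, y=1), (x=5, y=1), (x=2, y=2), (x=6, y=2), (x=1, y=3), (x=7, y=3), (x=0, y=4), (x=8, y=4)
  Distance 8: (x=3, y=0), (x=5, y=0), (x=2, y=1), (x=6, y=1), (x=1, y=2), (x=7, y=2), (x=0, y=3)
  Distance 9: (x=2, y=0), (x=6, y=0), (x=1, y=1), (x=7, y=1), (x=0, y=2), (x=8, y=2)
  Distance 10: (x=1, y=0), (x=7, y=0), (x=0, y=1), (x=8, y=1)  <- goal reached here
One shortest path (10 moves): (x=4, y=7) -> (x=3, y=7) -> (x=2, y=7) -> (x=2, y=6) -> (x=2, y=5) -> (x=1, y=5) -> (x=1, y=4) -> (x=1, y=3) -> (x=1, y=2) -> (x=1, y=1) -> (x=1, y=0)

Answer: Shortest path length: 10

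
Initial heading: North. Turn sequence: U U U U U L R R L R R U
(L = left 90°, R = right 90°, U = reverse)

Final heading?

Start: North
  U (U-turn (180°)) -> South
  U (U-turn (180°)) -> North
  U (U-turn (180°)) -> South
  U (U-turn (180°)) -> North
  U (U-turn (180°)) -> South
  L (left (90° counter-clockwise)) -> East
  R (right (90° clockwise)) -> South
  R (right (90° clockwise)) -> West
  L (left (90° counter-clockwise)) -> South
  R (right (90° clockwise)) -> West
  R (right (90° clockwise)) -> North
  U (U-turn (180°)) -> South
Final: South

Answer: Final heading: South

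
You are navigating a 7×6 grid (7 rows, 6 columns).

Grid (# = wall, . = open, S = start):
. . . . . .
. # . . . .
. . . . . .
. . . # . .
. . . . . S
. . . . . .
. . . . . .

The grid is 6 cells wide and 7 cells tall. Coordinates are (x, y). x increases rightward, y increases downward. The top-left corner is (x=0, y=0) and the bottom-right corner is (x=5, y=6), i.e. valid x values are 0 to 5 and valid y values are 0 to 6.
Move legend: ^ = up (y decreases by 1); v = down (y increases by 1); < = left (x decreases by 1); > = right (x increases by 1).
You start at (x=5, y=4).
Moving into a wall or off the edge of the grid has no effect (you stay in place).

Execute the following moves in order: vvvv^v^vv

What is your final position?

Start: (x=5, y=4)
  v (down): (x=5, y=4) -> (x=5, y=5)
  v (down): (x=5, y=5) -> (x=5, y=6)
  v (down): blocked, stay at (x=5, y=6)
  v (down): blocked, stay at (x=5, y=6)
  ^ (up): (x=5, y=6) -> (x=5, y=5)
  v (down): (x=5, y=5) -> (x=5, y=6)
  ^ (up): (x=5, y=6) -> (x=5, y=5)
  v (down): (x=5, y=5) -> (x=5, y=6)
  v (down): blocked, stay at (x=5, y=6)
Final: (x=5, y=6)

Answer: Final position: (x=5, y=6)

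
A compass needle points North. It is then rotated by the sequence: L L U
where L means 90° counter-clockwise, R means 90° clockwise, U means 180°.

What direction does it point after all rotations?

Answer: Final heading: North

Derivation:
Start: North
  L (left (90° counter-clockwise)) -> West
  L (left (90° counter-clockwise)) -> South
  U (U-turn (180°)) -> North
Final: North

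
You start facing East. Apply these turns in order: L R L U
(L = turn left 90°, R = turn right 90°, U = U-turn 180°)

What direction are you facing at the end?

Answer: Final heading: South

Derivation:
Start: East
  L (left (90° counter-clockwise)) -> North
  R (right (90° clockwise)) -> East
  L (left (90° counter-clockwise)) -> North
  U (U-turn (180°)) -> South
Final: South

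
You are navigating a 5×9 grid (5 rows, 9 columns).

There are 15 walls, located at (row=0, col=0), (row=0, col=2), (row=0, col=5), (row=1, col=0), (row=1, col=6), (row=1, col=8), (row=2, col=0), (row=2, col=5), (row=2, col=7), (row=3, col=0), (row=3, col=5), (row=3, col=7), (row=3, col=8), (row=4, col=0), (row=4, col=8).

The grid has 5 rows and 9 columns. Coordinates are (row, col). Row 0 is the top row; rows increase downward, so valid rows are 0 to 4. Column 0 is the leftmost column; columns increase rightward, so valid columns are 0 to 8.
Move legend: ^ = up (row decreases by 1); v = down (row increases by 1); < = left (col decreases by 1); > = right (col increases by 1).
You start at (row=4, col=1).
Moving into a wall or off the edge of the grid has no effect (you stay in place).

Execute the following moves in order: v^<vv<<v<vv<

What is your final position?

Start: (row=4, col=1)
  v (down): blocked, stay at (row=4, col=1)
  ^ (up): (row=4, col=1) -> (row=3, col=1)
  < (left): blocked, stay at (row=3, col=1)
  v (down): (row=3, col=1) -> (row=4, col=1)
  v (down): blocked, stay at (row=4, col=1)
  < (left): blocked, stay at (row=4, col=1)
  < (left): blocked, stay at (row=4, col=1)
  v (down): blocked, stay at (row=4, col=1)
  < (left): blocked, stay at (row=4, col=1)
  v (down): blocked, stay at (row=4, col=1)
  v (down): blocked, stay at (row=4, col=1)
  < (left): blocked, stay at (row=4, col=1)
Final: (row=4, col=1)

Answer: Final position: (row=4, col=1)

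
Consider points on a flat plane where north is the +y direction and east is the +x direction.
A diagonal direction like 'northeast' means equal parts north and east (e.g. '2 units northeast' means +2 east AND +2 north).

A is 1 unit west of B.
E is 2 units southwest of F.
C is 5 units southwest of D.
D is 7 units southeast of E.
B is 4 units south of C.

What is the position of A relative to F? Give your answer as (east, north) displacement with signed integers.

Answer: A is at (east=-1, north=-18) relative to F.

Derivation:
Place F at the origin (east=0, north=0).
  E is 2 units southwest of F: delta (east=-2, north=-2); E at (east=-2, north=-2).
  D is 7 units southeast of E: delta (east=+7, north=-7); D at (east=5, north=-9).
  C is 5 units southwest of D: delta (east=-5, north=-5); C at (east=0, north=-14).
  B is 4 units south of C: delta (east=+0, north=-4); B at (east=0, north=-18).
  A is 1 unit west of B: delta (east=-1, north=+0); A at (east=-1, north=-18).
Therefore A relative to F: (east=-1, north=-18).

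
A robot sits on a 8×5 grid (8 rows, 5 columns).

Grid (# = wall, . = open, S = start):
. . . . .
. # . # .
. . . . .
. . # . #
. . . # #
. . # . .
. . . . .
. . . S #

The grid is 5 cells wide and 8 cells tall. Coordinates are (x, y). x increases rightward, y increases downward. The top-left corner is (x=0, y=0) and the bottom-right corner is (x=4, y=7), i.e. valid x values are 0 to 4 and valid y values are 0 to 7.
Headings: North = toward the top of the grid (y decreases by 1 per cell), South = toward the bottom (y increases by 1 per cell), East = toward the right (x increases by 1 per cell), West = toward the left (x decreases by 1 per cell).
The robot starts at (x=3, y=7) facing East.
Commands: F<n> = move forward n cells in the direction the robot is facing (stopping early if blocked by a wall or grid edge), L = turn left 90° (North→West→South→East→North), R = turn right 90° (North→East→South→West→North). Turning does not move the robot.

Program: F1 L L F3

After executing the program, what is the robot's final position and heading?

Answer: Final position: (x=0, y=7), facing West

Derivation:
Start: (x=3, y=7), facing East
  F1: move forward 0/1 (blocked), now at (x=3, y=7)
  L: turn left, now facing North
  L: turn left, now facing West
  F3: move forward 3, now at (x=0, y=7)
Final: (x=0, y=7), facing West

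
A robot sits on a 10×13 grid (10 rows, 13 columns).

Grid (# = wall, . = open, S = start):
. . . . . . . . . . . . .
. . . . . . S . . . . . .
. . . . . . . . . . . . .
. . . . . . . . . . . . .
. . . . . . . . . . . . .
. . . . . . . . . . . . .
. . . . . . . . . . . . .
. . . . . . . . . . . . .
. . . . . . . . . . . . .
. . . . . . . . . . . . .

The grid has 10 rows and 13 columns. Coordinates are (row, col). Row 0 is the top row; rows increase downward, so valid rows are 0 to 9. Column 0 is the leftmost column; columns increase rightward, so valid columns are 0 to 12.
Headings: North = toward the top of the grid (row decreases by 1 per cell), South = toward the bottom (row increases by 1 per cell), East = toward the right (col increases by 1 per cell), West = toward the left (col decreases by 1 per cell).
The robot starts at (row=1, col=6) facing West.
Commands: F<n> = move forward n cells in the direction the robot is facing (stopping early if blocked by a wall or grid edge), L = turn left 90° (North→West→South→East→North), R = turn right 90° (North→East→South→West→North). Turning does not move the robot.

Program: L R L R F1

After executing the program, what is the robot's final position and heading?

Start: (row=1, col=6), facing West
  L: turn left, now facing South
  R: turn right, now facing West
  L: turn left, now facing South
  R: turn right, now facing West
  F1: move forward 1, now at (row=1, col=5)
Final: (row=1, col=5), facing West

Answer: Final position: (row=1, col=5), facing West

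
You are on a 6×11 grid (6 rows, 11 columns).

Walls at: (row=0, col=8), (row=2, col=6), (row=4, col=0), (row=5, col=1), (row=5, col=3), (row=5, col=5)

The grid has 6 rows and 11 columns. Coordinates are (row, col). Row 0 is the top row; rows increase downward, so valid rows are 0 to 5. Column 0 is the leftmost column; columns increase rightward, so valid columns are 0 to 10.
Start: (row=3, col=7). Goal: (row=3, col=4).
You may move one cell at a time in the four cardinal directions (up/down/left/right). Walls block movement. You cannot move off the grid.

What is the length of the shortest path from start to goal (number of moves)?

BFS from (row=3, col=7) until reaching (row=3, col=4):
  Distance 0: (row=3, col=7)
  Distance 1: (row=2, col=7), (row=3, col=6), (row=3, col=8), (row=4, col=7)
  Distance 2: (row=1, col=7), (row=2, col=8), (row=3, col=5), (row=3, col=9), (row=4, col=6), (row=4, col=8), (row=5, col=7)
  Distance 3: (row=0, col=7), (row=1, col=6), (row=1, col=8), (row=2, col=5), (row=2, col=9), (row=3, col=4), (row=3, col=10), (row=4, col=5), (row=4, col=9), (row=5, col=6), (row=5, col=8)  <- goal reached here
One shortest path (3 moves): (row=3, col=7) -> (row=3, col=6) -> (row=3, col=5) -> (row=3, col=4)

Answer: Shortest path length: 3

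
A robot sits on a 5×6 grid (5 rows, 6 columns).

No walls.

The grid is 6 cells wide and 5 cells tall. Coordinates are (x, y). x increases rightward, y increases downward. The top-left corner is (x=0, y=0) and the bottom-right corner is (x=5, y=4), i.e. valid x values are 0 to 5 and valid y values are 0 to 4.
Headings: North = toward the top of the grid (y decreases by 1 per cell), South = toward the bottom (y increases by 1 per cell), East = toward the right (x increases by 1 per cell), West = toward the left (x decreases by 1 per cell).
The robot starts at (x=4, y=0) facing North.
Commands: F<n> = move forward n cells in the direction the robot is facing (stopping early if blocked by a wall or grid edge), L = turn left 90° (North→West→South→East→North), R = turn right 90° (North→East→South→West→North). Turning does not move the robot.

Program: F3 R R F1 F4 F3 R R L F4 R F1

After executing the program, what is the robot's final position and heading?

Answer: Final position: (x=0, y=3), facing North

Derivation:
Start: (x=4, y=0), facing North
  F3: move forward 0/3 (blocked), now at (x=4, y=0)
  R: turn right, now facing East
  R: turn right, now facing South
  F1: move forward 1, now at (x=4, y=1)
  F4: move forward 3/4 (blocked), now at (x=4, y=4)
  F3: move forward 0/3 (blocked), now at (x=4, y=4)
  R: turn right, now facing West
  R: turn right, now facing North
  L: turn left, now facing West
  F4: move forward 4, now at (x=0, y=4)
  R: turn right, now facing North
  F1: move forward 1, now at (x=0, y=3)
Final: (x=0, y=3), facing North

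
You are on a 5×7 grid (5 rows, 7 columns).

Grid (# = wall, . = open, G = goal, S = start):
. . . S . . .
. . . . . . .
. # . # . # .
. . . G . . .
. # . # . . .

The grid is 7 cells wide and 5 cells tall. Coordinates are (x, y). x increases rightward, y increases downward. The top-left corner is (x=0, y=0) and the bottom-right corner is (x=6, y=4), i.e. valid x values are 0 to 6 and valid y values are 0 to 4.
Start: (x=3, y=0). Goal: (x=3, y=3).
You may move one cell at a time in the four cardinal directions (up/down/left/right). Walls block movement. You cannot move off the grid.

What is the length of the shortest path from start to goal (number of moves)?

Answer: Shortest path length: 5

Derivation:
BFS from (x=3, y=0) until reaching (x=3, y=3):
  Distance 0: (x=3, y=0)
  Distance 1: (x=2, y=0), (x=4, y=0), (x=3, y=1)
  Distance 2: (x=1, y=0), (x=5, y=0), (x=2, y=1), (x=4, y=1)
  Distance 3: (x=0, y=0), (x=6, y=0), (x=1, y=1), (x=5, y=1), (x=2, y=2), (x=4, y=2)
  Distance 4: (x=0, y=1), (x=6, y=1), (x=2, y=3), (x=4, y=3)
  Distance 5: (x=0, y=2), (x=6, y=2), (x=1, y=3), (x=3, y=3), (x=5, y=3), (x=2, y=4), (x=4, y=4)  <- goal reached here
One shortest path (5 moves): (x=3, y=0) -> (x=4, y=0) -> (x=4, y=1) -> (x=4, y=2) -> (x=4, y=3) -> (x=3, y=3)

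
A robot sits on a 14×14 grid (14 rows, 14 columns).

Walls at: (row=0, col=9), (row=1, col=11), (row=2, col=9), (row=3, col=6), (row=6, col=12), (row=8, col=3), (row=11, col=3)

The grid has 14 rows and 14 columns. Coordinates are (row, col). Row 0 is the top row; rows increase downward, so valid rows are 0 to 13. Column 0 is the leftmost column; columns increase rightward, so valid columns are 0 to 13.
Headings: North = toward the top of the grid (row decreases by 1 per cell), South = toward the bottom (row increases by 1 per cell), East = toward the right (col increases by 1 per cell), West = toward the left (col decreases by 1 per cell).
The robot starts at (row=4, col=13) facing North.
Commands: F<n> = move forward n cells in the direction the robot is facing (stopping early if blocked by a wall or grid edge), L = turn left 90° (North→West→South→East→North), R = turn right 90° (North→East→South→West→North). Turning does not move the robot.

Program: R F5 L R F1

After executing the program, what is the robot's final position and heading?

Start: (row=4, col=13), facing North
  R: turn right, now facing East
  F5: move forward 0/5 (blocked), now at (row=4, col=13)
  L: turn left, now facing North
  R: turn right, now facing East
  F1: move forward 0/1 (blocked), now at (row=4, col=13)
Final: (row=4, col=13), facing East

Answer: Final position: (row=4, col=13), facing East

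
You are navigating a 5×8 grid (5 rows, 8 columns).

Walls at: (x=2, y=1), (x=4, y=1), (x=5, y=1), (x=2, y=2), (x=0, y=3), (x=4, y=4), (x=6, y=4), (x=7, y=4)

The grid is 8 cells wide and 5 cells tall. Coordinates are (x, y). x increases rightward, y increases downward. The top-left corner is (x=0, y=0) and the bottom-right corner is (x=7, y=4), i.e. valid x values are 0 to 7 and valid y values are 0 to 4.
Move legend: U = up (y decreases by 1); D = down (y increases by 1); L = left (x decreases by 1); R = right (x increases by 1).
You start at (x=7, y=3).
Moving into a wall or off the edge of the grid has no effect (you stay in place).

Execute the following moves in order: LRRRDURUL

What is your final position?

Answer: Final position: (x=6, y=1)

Derivation:
Start: (x=7, y=3)
  L (left): (x=7, y=3) -> (x=6, y=3)
  R (right): (x=6, y=3) -> (x=7, y=3)
  R (right): blocked, stay at (x=7, y=3)
  R (right): blocked, stay at (x=7, y=3)
  D (down): blocked, stay at (x=7, y=3)
  U (up): (x=7, y=3) -> (x=7, y=2)
  R (right): blocked, stay at (x=7, y=2)
  U (up): (x=7, y=2) -> (x=7, y=1)
  L (left): (x=7, y=1) -> (x=6, y=1)
Final: (x=6, y=1)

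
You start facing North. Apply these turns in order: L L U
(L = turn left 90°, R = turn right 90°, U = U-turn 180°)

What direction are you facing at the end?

Answer: Final heading: North

Derivation:
Start: North
  L (left (90° counter-clockwise)) -> West
  L (left (90° counter-clockwise)) -> South
  U (U-turn (180°)) -> North
Final: North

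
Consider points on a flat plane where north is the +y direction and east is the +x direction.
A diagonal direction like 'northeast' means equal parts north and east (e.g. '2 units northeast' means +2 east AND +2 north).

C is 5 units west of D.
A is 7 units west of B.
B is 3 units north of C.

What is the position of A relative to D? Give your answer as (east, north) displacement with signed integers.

Answer: A is at (east=-12, north=3) relative to D.

Derivation:
Place D at the origin (east=0, north=0).
  C is 5 units west of D: delta (east=-5, north=+0); C at (east=-5, north=0).
  B is 3 units north of C: delta (east=+0, north=+3); B at (east=-5, north=3).
  A is 7 units west of B: delta (east=-7, north=+0); A at (east=-12, north=3).
Therefore A relative to D: (east=-12, north=3).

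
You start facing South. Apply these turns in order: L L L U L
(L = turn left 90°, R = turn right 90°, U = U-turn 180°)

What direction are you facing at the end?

Start: South
  L (left (90° counter-clockwise)) -> East
  L (left (90° counter-clockwise)) -> North
  L (left (90° counter-clockwise)) -> West
  U (U-turn (180°)) -> East
  L (left (90° counter-clockwise)) -> North
Final: North

Answer: Final heading: North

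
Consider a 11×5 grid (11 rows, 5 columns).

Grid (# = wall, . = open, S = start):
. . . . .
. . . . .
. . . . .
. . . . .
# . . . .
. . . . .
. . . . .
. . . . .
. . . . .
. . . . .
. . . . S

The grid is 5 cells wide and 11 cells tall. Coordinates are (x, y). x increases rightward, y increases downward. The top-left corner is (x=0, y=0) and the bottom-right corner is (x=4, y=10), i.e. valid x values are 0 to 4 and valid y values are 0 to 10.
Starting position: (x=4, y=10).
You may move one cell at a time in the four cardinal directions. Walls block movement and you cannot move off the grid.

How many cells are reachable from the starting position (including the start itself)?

Answer: Reachable cells: 54

Derivation:
BFS flood-fill from (x=4, y=10):
  Distance 0: (x=4, y=10)
  Distance 1: (x=4, y=9), (x=3, y=10)
  Distance 2: (x=4, y=8), (x=3, y=9), (x=2, y=10)
  Distance 3: (x=4, y=7), (x=3, y=8), (x=2, y=9), (x=1, y=10)
  Distance 4: (x=4, y=6), (x=3, y=7), (x=2, y=8), (x=1, y=9), (x=0, y=10)
  Distance 5: (x=4, y=5), (x=3, y=6), (x=2, y=7), (x=1, y=8), (x=0, y=9)
  Distance 6: (x=4, y=4), (x=3, y=5), (x=2, y=6), (x=1, y=7), (x=0, y=8)
  Distance 7: (x=4, y=3), (x=3, y=4), (x=2, y=5), (x=1, y=6), (x=0, y=7)
  Distance 8: (x=4, y=2), (x=3, y=3), (x=2, y=4), (x=1, y=5), (x=0, y=6)
  Distance 9: (x=4, y=1), (x=3, y=2), (x=2, y=3), (x=1, y=4), (x=0, y=5)
  Distance 10: (x=4, y=0), (x=3, y=1), (x=2, y=2), (x=1, y=3)
  Distance 11: (x=3, y=0), (x=2, y=1), (x=1, y=2), (x=0, y=3)
  Distance 12: (x=2, y=0), (x=1, y=1), (x=0, y=2)
  Distance 13: (x=1, y=0), (x=0, y=1)
  Distance 14: (x=0, y=0)
Total reachable: 54 (grid has 54 open cells total)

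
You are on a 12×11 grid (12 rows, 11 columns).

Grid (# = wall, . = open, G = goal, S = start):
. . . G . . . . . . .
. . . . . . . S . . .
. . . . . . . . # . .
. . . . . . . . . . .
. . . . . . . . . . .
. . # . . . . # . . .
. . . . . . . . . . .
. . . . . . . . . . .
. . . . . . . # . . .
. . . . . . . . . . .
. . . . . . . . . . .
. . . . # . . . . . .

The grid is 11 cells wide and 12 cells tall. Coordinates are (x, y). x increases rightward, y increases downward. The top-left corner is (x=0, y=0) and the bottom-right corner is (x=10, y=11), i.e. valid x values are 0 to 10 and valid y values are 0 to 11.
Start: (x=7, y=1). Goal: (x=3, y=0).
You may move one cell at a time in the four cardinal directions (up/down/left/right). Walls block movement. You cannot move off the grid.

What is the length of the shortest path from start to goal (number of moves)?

Answer: Shortest path length: 5

Derivation:
BFS from (x=7, y=1) until reaching (x=3, y=0):
  Distance 0: (x=7, y=1)
  Distance 1: (x=7, y=0), (x=6, y=1), (x=8, y=1), (x=7, y=2)
  Distance 2: (x=6, y=0), (x=8, y=0), (x=5, y=1), (x=9, y=1), (x=6, y=2), (x=7, y=3)
  Distance 3: (x=5, y=0), (x=9, y=0), (x=4, y=1), (x=10, y=1), (x=5, y=2), (x=9, y=2), (x=6, y=3), (x=8, y=3), (x=7, y=4)
  Distance 4: (x=4, y=0), (x=10, y=0), (x=3, y=1), (x=4, y=2), (x=10, y=2), (x=5, y=3), (x=9, y=3), (x=6, y=4), (x=8, y=4)
  Distance 5: (x=3, y=0), (x=2, y=1), (x=3, y=2), (x=4, y=3), (x=10, y=3), (x=5, y=4), (x=9, y=4), (x=6, y=5), (x=8, y=5)  <- goal reached here
One shortest path (5 moves): (x=7, y=1) -> (x=6, y=1) -> (x=5, y=1) -> (x=4, y=1) -> (x=3, y=1) -> (x=3, y=0)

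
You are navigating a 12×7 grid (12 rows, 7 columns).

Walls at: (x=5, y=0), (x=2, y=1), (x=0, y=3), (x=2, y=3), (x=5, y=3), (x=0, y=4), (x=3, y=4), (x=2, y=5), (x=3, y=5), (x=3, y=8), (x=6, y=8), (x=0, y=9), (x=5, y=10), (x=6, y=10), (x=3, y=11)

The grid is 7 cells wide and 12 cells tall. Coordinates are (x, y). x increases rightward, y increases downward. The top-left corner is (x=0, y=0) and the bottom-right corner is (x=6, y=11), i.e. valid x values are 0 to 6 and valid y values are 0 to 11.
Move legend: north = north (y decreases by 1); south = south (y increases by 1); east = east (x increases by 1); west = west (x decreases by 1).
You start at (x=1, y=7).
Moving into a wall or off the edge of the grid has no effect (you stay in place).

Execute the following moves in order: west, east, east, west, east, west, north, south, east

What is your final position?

Start: (x=1, y=7)
  west (west): (x=1, y=7) -> (x=0, y=7)
  east (east): (x=0, y=7) -> (x=1, y=7)
  east (east): (x=1, y=7) -> (x=2, y=7)
  west (west): (x=2, y=7) -> (x=1, y=7)
  east (east): (x=1, y=7) -> (x=2, y=7)
  west (west): (x=2, y=7) -> (x=1, y=7)
  north (north): (x=1, y=7) -> (x=1, y=6)
  south (south): (x=1, y=6) -> (x=1, y=7)
  east (east): (x=1, y=7) -> (x=2, y=7)
Final: (x=2, y=7)

Answer: Final position: (x=2, y=7)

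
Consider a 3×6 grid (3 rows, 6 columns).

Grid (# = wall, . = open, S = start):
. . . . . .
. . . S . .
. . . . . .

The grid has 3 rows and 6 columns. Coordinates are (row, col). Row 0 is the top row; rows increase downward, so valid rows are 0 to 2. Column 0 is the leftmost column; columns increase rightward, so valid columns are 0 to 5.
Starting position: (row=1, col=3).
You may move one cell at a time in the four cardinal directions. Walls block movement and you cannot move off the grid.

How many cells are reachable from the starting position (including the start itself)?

BFS flood-fill from (row=1, col=3):
  Distance 0: (row=1, col=3)
  Distance 1: (row=0, col=3), (row=1, col=2), (row=1, col=4), (row=2, col=3)
  Distance 2: (row=0, col=2), (row=0, col=4), (row=1, col=1), (row=1, col=5), (row=2, col=2), (row=2, col=4)
  Distance 3: (row=0, col=1), (row=0, col=5), (row=1, col=0), (row=2, col=1), (row=2, col=5)
  Distance 4: (row=0, col=0), (row=2, col=0)
Total reachable: 18 (grid has 18 open cells total)

Answer: Reachable cells: 18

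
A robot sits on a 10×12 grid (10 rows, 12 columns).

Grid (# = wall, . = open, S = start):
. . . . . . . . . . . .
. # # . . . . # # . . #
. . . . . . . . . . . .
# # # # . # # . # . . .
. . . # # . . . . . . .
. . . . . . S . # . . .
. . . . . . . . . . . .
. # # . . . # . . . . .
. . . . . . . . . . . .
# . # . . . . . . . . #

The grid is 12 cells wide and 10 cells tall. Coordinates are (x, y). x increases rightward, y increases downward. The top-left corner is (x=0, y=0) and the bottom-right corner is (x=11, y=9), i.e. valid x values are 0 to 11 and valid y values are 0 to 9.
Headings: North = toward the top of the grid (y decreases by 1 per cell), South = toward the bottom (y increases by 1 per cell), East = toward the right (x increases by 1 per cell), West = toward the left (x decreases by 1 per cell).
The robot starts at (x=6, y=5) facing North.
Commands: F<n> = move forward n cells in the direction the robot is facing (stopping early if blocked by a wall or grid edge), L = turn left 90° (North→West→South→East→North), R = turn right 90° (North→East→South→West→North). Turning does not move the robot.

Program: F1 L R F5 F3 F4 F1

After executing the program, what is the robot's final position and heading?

Start: (x=6, y=5), facing North
  F1: move forward 1, now at (x=6, y=4)
  L: turn left, now facing West
  R: turn right, now facing North
  F5: move forward 0/5 (blocked), now at (x=6, y=4)
  F3: move forward 0/3 (blocked), now at (x=6, y=4)
  F4: move forward 0/4 (blocked), now at (x=6, y=4)
  F1: move forward 0/1 (blocked), now at (x=6, y=4)
Final: (x=6, y=4), facing North

Answer: Final position: (x=6, y=4), facing North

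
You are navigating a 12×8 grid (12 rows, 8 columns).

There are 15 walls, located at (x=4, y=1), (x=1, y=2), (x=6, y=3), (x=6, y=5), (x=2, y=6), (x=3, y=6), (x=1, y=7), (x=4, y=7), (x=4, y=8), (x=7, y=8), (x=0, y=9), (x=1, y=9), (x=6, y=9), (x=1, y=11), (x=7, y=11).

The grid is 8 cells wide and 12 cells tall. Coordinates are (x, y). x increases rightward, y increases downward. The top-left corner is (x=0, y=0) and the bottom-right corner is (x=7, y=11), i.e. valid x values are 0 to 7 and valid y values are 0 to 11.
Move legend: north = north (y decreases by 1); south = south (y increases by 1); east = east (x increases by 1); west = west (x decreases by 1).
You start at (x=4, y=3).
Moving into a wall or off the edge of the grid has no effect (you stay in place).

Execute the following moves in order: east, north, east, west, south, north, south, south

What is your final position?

Start: (x=4, y=3)
  east (east): (x=4, y=3) -> (x=5, y=3)
  north (north): (x=5, y=3) -> (x=5, y=2)
  east (east): (x=5, y=2) -> (x=6, y=2)
  west (west): (x=6, y=2) -> (x=5, y=2)
  south (south): (x=5, y=2) -> (x=5, y=3)
  north (north): (x=5, y=3) -> (x=5, y=2)
  south (south): (x=5, y=2) -> (x=5, y=3)
  south (south): (x=5, y=3) -> (x=5, y=4)
Final: (x=5, y=4)

Answer: Final position: (x=5, y=4)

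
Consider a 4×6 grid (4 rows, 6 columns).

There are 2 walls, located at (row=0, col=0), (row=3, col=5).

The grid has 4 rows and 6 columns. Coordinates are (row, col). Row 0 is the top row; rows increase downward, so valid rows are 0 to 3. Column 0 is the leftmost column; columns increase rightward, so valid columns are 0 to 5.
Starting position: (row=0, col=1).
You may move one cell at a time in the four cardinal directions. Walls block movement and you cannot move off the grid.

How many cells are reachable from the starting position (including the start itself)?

Answer: Reachable cells: 22

Derivation:
BFS flood-fill from (row=0, col=1):
  Distance 0: (row=0, col=1)
  Distance 1: (row=0, col=2), (row=1, col=1)
  Distance 2: (row=0, col=3), (row=1, col=0), (row=1, col=2), (row=2, col=1)
  Distance 3: (row=0, col=4), (row=1, col=3), (row=2, col=0), (row=2, col=2), (row=3, col=1)
  Distance 4: (row=0, col=5), (row=1, col=4), (row=2, col=3), (row=3, col=0), (row=3, col=2)
  Distance 5: (row=1, col=5), (row=2, col=4), (row=3, col=3)
  Distance 6: (row=2, col=5), (row=3, col=4)
Total reachable: 22 (grid has 22 open cells total)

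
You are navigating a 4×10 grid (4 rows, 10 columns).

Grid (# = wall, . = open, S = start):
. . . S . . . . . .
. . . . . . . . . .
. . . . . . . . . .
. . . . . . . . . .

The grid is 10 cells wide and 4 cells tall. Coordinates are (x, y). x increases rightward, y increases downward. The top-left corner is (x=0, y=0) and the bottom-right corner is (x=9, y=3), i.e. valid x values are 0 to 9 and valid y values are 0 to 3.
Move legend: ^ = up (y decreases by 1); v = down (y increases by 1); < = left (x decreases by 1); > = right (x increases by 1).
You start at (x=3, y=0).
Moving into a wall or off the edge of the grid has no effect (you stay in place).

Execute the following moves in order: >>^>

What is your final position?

Answer: Final position: (x=6, y=0)

Derivation:
Start: (x=3, y=0)
  > (right): (x=3, y=0) -> (x=4, y=0)
  > (right): (x=4, y=0) -> (x=5, y=0)
  ^ (up): blocked, stay at (x=5, y=0)
  > (right): (x=5, y=0) -> (x=6, y=0)
Final: (x=6, y=0)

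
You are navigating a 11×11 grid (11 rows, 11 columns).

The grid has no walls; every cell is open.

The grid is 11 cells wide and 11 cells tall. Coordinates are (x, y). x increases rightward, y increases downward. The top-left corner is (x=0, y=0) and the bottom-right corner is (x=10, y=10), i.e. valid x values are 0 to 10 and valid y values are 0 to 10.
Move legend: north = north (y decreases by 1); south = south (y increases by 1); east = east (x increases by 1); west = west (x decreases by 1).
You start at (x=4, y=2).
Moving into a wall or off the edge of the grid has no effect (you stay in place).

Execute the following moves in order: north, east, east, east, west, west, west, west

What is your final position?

Answer: Final position: (x=3, y=1)

Derivation:
Start: (x=4, y=2)
  north (north): (x=4, y=2) -> (x=4, y=1)
  east (east): (x=4, y=1) -> (x=5, y=1)
  east (east): (x=5, y=1) -> (x=6, y=1)
  east (east): (x=6, y=1) -> (x=7, y=1)
  west (west): (x=7, y=1) -> (x=6, y=1)
  west (west): (x=6, y=1) -> (x=5, y=1)
  west (west): (x=5, y=1) -> (x=4, y=1)
  west (west): (x=4, y=1) -> (x=3, y=1)
Final: (x=3, y=1)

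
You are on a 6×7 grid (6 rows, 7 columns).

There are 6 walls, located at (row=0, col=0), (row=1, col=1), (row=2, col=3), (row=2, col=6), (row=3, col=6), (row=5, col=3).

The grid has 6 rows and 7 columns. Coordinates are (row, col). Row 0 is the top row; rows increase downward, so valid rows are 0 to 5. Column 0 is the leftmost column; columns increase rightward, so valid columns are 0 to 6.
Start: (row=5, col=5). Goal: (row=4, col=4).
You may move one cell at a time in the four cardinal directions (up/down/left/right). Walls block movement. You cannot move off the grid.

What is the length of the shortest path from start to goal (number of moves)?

Answer: Shortest path length: 2

Derivation:
BFS from (row=5, col=5) until reaching (row=4, col=4):
  Distance 0: (row=5, col=5)
  Distance 1: (row=4, col=5), (row=5, col=4), (row=5, col=6)
  Distance 2: (row=3, col=5), (row=4, col=4), (row=4, col=6)  <- goal reached here
One shortest path (2 moves): (row=5, col=5) -> (row=5, col=4) -> (row=4, col=4)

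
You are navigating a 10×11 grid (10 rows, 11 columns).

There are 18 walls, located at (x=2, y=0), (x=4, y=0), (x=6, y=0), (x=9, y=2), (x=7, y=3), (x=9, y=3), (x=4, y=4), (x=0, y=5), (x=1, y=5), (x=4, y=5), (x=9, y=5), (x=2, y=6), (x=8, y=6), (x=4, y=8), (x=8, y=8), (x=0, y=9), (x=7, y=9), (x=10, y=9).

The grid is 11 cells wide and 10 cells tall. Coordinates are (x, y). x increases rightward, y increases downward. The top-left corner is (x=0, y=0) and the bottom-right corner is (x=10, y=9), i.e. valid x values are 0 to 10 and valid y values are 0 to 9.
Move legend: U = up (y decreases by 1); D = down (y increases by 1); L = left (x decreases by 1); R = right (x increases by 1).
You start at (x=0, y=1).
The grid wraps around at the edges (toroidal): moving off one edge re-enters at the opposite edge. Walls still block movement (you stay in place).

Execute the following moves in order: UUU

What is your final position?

Start: (x=0, y=1)
  U (up): (x=0, y=1) -> (x=0, y=0)
  U (up): blocked, stay at (x=0, y=0)
  U (up): blocked, stay at (x=0, y=0)
Final: (x=0, y=0)

Answer: Final position: (x=0, y=0)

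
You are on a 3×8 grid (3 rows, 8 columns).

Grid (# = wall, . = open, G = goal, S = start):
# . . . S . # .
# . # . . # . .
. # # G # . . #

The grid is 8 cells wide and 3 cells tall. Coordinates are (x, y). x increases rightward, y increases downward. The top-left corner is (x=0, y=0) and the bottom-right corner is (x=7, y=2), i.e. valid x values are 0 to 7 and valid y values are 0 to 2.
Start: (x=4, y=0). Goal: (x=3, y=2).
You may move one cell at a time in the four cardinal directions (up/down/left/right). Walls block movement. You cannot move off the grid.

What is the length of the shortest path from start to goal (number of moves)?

BFS from (x=4, y=0) until reaching (x=3, y=2):
  Distance 0: (x=4, y=0)
  Distance 1: (x=3, y=0), (x=5, y=0), (x=4, y=1)
  Distance 2: (x=2, y=0), (x=3, y=1)
  Distance 3: (x=1, y=0), (x=3, y=2)  <- goal reached here
One shortest path (3 moves): (x=4, y=0) -> (x=3, y=0) -> (x=3, y=1) -> (x=3, y=2)

Answer: Shortest path length: 3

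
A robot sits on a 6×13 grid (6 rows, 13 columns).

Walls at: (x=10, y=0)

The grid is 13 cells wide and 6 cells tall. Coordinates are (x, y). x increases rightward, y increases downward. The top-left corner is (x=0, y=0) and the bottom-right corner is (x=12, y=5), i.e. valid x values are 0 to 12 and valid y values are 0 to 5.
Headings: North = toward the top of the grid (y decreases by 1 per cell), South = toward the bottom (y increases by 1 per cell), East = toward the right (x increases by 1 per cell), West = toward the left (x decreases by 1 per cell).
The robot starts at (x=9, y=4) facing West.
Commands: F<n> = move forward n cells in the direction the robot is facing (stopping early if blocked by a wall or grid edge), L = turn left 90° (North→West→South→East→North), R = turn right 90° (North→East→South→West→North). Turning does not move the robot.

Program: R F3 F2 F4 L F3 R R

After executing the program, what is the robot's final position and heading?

Start: (x=9, y=4), facing West
  R: turn right, now facing North
  F3: move forward 3, now at (x=9, y=1)
  F2: move forward 1/2 (blocked), now at (x=9, y=0)
  F4: move forward 0/4 (blocked), now at (x=9, y=0)
  L: turn left, now facing West
  F3: move forward 3, now at (x=6, y=0)
  R: turn right, now facing North
  R: turn right, now facing East
Final: (x=6, y=0), facing East

Answer: Final position: (x=6, y=0), facing East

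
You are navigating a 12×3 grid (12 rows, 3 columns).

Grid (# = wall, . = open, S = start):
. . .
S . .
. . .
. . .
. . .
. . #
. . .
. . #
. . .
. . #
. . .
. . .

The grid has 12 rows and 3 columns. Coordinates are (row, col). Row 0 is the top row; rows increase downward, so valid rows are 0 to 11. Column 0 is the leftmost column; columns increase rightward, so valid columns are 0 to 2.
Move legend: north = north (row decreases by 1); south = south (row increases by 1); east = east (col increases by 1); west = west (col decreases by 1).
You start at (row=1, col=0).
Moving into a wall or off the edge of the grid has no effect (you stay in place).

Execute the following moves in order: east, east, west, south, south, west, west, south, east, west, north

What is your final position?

Start: (row=1, col=0)
  east (east): (row=1, col=0) -> (row=1, col=1)
  east (east): (row=1, col=1) -> (row=1, col=2)
  west (west): (row=1, col=2) -> (row=1, col=1)
  south (south): (row=1, col=1) -> (row=2, col=1)
  south (south): (row=2, col=1) -> (row=3, col=1)
  west (west): (row=3, col=1) -> (row=3, col=0)
  west (west): blocked, stay at (row=3, col=0)
  south (south): (row=3, col=0) -> (row=4, col=0)
  east (east): (row=4, col=0) -> (row=4, col=1)
  west (west): (row=4, col=1) -> (row=4, col=0)
  north (north): (row=4, col=0) -> (row=3, col=0)
Final: (row=3, col=0)

Answer: Final position: (row=3, col=0)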